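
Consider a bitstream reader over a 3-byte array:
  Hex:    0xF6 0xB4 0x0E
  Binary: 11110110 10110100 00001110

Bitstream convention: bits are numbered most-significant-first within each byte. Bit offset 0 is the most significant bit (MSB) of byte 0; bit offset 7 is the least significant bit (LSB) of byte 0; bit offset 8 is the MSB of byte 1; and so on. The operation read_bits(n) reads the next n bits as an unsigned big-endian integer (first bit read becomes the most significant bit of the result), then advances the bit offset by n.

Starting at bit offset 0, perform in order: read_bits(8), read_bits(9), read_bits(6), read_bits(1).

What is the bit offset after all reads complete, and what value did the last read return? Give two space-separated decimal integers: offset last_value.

Read 1: bits[0:8] width=8 -> value=246 (bin 11110110); offset now 8 = byte 1 bit 0; 16 bits remain
Read 2: bits[8:17] width=9 -> value=360 (bin 101101000); offset now 17 = byte 2 bit 1; 7 bits remain
Read 3: bits[17:23] width=6 -> value=7 (bin 000111); offset now 23 = byte 2 bit 7; 1 bits remain
Read 4: bits[23:24] width=1 -> value=0 (bin 0); offset now 24 = byte 3 bit 0; 0 bits remain

Answer: 24 0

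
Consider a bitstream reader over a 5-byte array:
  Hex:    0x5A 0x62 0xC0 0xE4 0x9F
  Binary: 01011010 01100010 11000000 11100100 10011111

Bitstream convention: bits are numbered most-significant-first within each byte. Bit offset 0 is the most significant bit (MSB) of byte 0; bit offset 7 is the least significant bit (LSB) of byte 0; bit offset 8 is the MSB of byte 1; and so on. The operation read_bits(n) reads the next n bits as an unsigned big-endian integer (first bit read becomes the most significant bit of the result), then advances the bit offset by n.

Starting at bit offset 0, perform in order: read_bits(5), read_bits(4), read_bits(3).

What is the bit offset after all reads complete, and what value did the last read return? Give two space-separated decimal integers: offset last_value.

Answer: 12 6

Derivation:
Read 1: bits[0:5] width=5 -> value=11 (bin 01011); offset now 5 = byte 0 bit 5; 35 bits remain
Read 2: bits[5:9] width=4 -> value=4 (bin 0100); offset now 9 = byte 1 bit 1; 31 bits remain
Read 3: bits[9:12] width=3 -> value=6 (bin 110); offset now 12 = byte 1 bit 4; 28 bits remain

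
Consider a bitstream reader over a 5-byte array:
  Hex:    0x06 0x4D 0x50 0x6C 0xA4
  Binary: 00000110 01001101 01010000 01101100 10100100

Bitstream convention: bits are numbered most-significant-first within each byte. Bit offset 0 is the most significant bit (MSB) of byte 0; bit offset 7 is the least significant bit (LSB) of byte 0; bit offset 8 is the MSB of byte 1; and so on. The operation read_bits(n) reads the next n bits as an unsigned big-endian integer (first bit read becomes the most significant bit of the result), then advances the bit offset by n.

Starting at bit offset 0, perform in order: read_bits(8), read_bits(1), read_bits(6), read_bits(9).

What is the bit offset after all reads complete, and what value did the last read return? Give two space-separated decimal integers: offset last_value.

Read 1: bits[0:8] width=8 -> value=6 (bin 00000110); offset now 8 = byte 1 bit 0; 32 bits remain
Read 2: bits[8:9] width=1 -> value=0 (bin 0); offset now 9 = byte 1 bit 1; 31 bits remain
Read 3: bits[9:15] width=6 -> value=38 (bin 100110); offset now 15 = byte 1 bit 7; 25 bits remain
Read 4: bits[15:24] width=9 -> value=336 (bin 101010000); offset now 24 = byte 3 bit 0; 16 bits remain

Answer: 24 336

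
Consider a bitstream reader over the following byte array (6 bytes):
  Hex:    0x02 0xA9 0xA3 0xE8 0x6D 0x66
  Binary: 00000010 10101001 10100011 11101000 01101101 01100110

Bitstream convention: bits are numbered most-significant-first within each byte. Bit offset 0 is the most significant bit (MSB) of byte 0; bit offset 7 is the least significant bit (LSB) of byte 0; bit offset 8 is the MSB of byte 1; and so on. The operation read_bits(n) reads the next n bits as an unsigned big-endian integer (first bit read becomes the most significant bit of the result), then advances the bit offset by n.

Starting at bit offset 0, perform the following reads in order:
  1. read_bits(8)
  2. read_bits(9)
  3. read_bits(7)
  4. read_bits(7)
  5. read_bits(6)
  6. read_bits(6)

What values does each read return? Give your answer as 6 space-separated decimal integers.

Answer: 2 339 35 116 13 43

Derivation:
Read 1: bits[0:8] width=8 -> value=2 (bin 00000010); offset now 8 = byte 1 bit 0; 40 bits remain
Read 2: bits[8:17] width=9 -> value=339 (bin 101010011); offset now 17 = byte 2 bit 1; 31 bits remain
Read 3: bits[17:24] width=7 -> value=35 (bin 0100011); offset now 24 = byte 3 bit 0; 24 bits remain
Read 4: bits[24:31] width=7 -> value=116 (bin 1110100); offset now 31 = byte 3 bit 7; 17 bits remain
Read 5: bits[31:37] width=6 -> value=13 (bin 001101); offset now 37 = byte 4 bit 5; 11 bits remain
Read 6: bits[37:43] width=6 -> value=43 (bin 101011); offset now 43 = byte 5 bit 3; 5 bits remain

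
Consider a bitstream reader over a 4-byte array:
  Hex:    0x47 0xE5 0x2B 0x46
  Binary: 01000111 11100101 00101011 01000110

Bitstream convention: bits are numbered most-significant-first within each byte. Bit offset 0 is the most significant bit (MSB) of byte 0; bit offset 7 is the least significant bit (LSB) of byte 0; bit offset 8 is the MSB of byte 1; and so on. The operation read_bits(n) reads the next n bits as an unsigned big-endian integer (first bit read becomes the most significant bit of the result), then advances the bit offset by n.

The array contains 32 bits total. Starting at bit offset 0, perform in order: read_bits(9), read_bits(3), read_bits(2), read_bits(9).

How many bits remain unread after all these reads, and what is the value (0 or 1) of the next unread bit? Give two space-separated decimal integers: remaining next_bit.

Read 1: bits[0:9] width=9 -> value=143 (bin 010001111); offset now 9 = byte 1 bit 1; 23 bits remain
Read 2: bits[9:12] width=3 -> value=6 (bin 110); offset now 12 = byte 1 bit 4; 20 bits remain
Read 3: bits[12:14] width=2 -> value=1 (bin 01); offset now 14 = byte 1 bit 6; 18 bits remain
Read 4: bits[14:23] width=9 -> value=149 (bin 010010101); offset now 23 = byte 2 bit 7; 9 bits remain

Answer: 9 1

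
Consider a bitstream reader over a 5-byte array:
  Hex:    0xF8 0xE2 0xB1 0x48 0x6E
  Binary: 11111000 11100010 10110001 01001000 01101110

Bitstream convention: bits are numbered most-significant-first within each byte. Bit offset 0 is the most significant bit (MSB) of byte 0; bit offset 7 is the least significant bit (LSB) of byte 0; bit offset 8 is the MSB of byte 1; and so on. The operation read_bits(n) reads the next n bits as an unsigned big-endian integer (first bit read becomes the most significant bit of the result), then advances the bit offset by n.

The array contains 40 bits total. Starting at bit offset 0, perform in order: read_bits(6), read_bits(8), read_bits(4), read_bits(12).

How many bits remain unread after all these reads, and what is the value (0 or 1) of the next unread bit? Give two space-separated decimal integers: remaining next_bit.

Read 1: bits[0:6] width=6 -> value=62 (bin 111110); offset now 6 = byte 0 bit 6; 34 bits remain
Read 2: bits[6:14] width=8 -> value=56 (bin 00111000); offset now 14 = byte 1 bit 6; 26 bits remain
Read 3: bits[14:18] width=4 -> value=10 (bin 1010); offset now 18 = byte 2 bit 2; 22 bits remain
Read 4: bits[18:30] width=12 -> value=3154 (bin 110001010010); offset now 30 = byte 3 bit 6; 10 bits remain

Answer: 10 0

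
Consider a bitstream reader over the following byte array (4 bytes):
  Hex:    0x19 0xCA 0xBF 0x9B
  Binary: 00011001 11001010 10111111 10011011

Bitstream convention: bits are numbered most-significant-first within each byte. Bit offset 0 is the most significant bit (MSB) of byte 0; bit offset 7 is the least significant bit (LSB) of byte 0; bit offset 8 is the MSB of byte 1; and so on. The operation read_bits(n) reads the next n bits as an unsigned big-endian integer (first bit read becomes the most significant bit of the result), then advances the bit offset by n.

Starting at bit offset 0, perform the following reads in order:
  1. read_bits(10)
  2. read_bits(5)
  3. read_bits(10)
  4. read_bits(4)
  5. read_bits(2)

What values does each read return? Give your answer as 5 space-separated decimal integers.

Read 1: bits[0:10] width=10 -> value=103 (bin 0001100111); offset now 10 = byte 1 bit 2; 22 bits remain
Read 2: bits[10:15] width=5 -> value=5 (bin 00101); offset now 15 = byte 1 bit 7; 17 bits remain
Read 3: bits[15:25] width=10 -> value=383 (bin 0101111111); offset now 25 = byte 3 bit 1; 7 bits remain
Read 4: bits[25:29] width=4 -> value=3 (bin 0011); offset now 29 = byte 3 bit 5; 3 bits remain
Read 5: bits[29:31] width=2 -> value=1 (bin 01); offset now 31 = byte 3 bit 7; 1 bits remain

Answer: 103 5 383 3 1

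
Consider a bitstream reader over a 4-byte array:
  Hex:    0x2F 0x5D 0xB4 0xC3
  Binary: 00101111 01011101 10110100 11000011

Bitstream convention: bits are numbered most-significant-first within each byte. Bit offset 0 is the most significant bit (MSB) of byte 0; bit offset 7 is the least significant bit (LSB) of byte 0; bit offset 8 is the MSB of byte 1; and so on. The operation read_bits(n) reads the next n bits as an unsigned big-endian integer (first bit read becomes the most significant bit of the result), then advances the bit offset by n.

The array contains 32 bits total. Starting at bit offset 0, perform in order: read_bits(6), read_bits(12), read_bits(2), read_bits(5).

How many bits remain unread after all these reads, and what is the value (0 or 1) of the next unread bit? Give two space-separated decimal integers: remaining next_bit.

Answer: 7 1

Derivation:
Read 1: bits[0:6] width=6 -> value=11 (bin 001011); offset now 6 = byte 0 bit 6; 26 bits remain
Read 2: bits[6:18] width=12 -> value=3446 (bin 110101110110); offset now 18 = byte 2 bit 2; 14 bits remain
Read 3: bits[18:20] width=2 -> value=3 (bin 11); offset now 20 = byte 2 bit 4; 12 bits remain
Read 4: bits[20:25] width=5 -> value=9 (bin 01001); offset now 25 = byte 3 bit 1; 7 bits remain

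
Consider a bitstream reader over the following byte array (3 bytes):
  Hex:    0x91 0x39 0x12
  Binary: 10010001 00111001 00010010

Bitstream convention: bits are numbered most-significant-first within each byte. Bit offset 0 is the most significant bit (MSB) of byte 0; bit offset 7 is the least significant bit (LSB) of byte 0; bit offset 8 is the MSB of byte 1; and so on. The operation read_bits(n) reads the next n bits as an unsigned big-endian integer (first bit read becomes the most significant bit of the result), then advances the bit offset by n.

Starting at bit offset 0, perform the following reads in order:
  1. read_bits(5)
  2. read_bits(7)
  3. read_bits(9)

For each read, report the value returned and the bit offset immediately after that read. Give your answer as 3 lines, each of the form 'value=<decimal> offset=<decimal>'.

Read 1: bits[0:5] width=5 -> value=18 (bin 10010); offset now 5 = byte 0 bit 5; 19 bits remain
Read 2: bits[5:12] width=7 -> value=19 (bin 0010011); offset now 12 = byte 1 bit 4; 12 bits remain
Read 3: bits[12:21] width=9 -> value=290 (bin 100100010); offset now 21 = byte 2 bit 5; 3 bits remain

Answer: value=18 offset=5
value=19 offset=12
value=290 offset=21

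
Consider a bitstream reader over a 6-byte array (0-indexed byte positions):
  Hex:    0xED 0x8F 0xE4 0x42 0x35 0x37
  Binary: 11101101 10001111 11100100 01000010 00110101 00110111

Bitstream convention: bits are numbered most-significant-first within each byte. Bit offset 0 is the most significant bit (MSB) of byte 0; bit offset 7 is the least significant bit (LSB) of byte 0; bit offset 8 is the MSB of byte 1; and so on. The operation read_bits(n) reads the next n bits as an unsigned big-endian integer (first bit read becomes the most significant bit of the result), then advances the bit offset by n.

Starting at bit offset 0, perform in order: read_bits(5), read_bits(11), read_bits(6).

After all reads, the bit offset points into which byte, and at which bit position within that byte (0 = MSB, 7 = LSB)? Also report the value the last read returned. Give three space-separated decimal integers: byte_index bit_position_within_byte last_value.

Answer: 2 6 57

Derivation:
Read 1: bits[0:5] width=5 -> value=29 (bin 11101); offset now 5 = byte 0 bit 5; 43 bits remain
Read 2: bits[5:16] width=11 -> value=1423 (bin 10110001111); offset now 16 = byte 2 bit 0; 32 bits remain
Read 3: bits[16:22] width=6 -> value=57 (bin 111001); offset now 22 = byte 2 bit 6; 26 bits remain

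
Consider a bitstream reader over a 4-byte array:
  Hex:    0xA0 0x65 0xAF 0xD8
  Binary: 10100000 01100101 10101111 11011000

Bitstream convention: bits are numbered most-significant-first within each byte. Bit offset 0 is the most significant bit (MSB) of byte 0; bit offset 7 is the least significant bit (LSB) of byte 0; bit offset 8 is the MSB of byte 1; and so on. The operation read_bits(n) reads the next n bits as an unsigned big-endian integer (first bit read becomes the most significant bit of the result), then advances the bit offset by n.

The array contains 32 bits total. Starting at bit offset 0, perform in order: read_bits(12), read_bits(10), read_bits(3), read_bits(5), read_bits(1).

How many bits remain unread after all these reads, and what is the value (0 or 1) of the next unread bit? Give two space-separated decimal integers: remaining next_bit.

Read 1: bits[0:12] width=12 -> value=2566 (bin 101000000110); offset now 12 = byte 1 bit 4; 20 bits remain
Read 2: bits[12:22] width=10 -> value=363 (bin 0101101011); offset now 22 = byte 2 bit 6; 10 bits remain
Read 3: bits[22:25] width=3 -> value=7 (bin 111); offset now 25 = byte 3 bit 1; 7 bits remain
Read 4: bits[25:30] width=5 -> value=22 (bin 10110); offset now 30 = byte 3 bit 6; 2 bits remain
Read 5: bits[30:31] width=1 -> value=0 (bin 0); offset now 31 = byte 3 bit 7; 1 bits remain

Answer: 1 0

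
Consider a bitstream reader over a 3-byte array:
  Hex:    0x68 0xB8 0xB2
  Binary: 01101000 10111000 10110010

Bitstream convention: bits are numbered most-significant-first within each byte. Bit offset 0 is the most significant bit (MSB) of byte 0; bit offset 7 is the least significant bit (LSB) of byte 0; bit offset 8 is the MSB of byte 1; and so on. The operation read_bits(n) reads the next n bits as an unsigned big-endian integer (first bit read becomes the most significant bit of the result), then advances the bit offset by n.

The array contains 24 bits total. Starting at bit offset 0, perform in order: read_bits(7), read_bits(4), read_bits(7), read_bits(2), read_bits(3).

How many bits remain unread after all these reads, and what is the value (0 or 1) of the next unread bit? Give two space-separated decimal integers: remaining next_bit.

Read 1: bits[0:7] width=7 -> value=52 (bin 0110100); offset now 7 = byte 0 bit 7; 17 bits remain
Read 2: bits[7:11] width=4 -> value=5 (bin 0101); offset now 11 = byte 1 bit 3; 13 bits remain
Read 3: bits[11:18] width=7 -> value=98 (bin 1100010); offset now 18 = byte 2 bit 2; 6 bits remain
Read 4: bits[18:20] width=2 -> value=3 (bin 11); offset now 20 = byte 2 bit 4; 4 bits remain
Read 5: bits[20:23] width=3 -> value=1 (bin 001); offset now 23 = byte 2 bit 7; 1 bits remain

Answer: 1 0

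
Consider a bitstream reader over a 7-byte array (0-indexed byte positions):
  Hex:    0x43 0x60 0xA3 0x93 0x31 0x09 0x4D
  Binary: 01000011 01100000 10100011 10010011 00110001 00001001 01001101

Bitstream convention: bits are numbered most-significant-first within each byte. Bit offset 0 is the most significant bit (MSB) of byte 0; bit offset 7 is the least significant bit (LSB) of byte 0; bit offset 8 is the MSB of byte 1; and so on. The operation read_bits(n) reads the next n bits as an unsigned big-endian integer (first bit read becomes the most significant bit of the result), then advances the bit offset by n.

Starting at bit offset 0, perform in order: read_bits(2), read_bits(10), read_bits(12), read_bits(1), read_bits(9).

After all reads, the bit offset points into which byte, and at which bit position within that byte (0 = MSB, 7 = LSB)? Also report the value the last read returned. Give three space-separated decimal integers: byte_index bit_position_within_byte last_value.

Read 1: bits[0:2] width=2 -> value=1 (bin 01); offset now 2 = byte 0 bit 2; 54 bits remain
Read 2: bits[2:12] width=10 -> value=54 (bin 0000110110); offset now 12 = byte 1 bit 4; 44 bits remain
Read 3: bits[12:24] width=12 -> value=163 (bin 000010100011); offset now 24 = byte 3 bit 0; 32 bits remain
Read 4: bits[24:25] width=1 -> value=1 (bin 1); offset now 25 = byte 3 bit 1; 31 bits remain
Read 5: bits[25:34] width=9 -> value=76 (bin 001001100); offset now 34 = byte 4 bit 2; 22 bits remain

Answer: 4 2 76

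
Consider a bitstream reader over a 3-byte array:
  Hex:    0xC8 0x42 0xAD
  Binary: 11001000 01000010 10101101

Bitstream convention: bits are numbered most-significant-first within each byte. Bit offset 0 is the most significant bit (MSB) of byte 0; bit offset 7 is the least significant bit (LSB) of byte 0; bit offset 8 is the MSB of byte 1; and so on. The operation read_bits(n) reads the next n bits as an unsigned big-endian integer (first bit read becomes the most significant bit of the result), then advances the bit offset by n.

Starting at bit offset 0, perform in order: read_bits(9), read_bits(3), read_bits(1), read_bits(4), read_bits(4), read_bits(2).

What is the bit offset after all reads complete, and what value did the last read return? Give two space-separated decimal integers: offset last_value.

Answer: 23 2

Derivation:
Read 1: bits[0:9] width=9 -> value=400 (bin 110010000); offset now 9 = byte 1 bit 1; 15 bits remain
Read 2: bits[9:12] width=3 -> value=4 (bin 100); offset now 12 = byte 1 bit 4; 12 bits remain
Read 3: bits[12:13] width=1 -> value=0 (bin 0); offset now 13 = byte 1 bit 5; 11 bits remain
Read 4: bits[13:17] width=4 -> value=5 (bin 0101); offset now 17 = byte 2 bit 1; 7 bits remain
Read 5: bits[17:21] width=4 -> value=5 (bin 0101); offset now 21 = byte 2 bit 5; 3 bits remain
Read 6: bits[21:23] width=2 -> value=2 (bin 10); offset now 23 = byte 2 bit 7; 1 bits remain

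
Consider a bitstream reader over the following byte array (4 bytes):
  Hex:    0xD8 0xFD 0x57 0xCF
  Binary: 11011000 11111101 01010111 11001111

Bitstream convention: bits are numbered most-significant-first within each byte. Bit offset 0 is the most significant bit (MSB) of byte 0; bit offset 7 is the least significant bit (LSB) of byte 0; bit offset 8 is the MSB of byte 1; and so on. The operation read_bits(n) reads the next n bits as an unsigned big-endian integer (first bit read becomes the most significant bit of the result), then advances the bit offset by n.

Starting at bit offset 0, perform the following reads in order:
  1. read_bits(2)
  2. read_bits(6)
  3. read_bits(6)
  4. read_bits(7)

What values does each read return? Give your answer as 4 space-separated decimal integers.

Answer: 3 24 63 42

Derivation:
Read 1: bits[0:2] width=2 -> value=3 (bin 11); offset now 2 = byte 0 bit 2; 30 bits remain
Read 2: bits[2:8] width=6 -> value=24 (bin 011000); offset now 8 = byte 1 bit 0; 24 bits remain
Read 3: bits[8:14] width=6 -> value=63 (bin 111111); offset now 14 = byte 1 bit 6; 18 bits remain
Read 4: bits[14:21] width=7 -> value=42 (bin 0101010); offset now 21 = byte 2 bit 5; 11 bits remain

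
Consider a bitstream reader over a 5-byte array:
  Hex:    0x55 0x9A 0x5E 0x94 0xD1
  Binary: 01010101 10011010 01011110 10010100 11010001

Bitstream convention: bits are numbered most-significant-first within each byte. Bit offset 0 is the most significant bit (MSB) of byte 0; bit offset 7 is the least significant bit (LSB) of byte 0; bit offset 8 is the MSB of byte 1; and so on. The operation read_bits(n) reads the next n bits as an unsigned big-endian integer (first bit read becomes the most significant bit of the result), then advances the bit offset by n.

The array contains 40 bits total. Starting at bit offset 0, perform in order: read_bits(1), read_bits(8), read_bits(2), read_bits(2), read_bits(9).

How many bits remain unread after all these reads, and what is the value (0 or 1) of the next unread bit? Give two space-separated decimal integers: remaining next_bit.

Read 1: bits[0:1] width=1 -> value=0 (bin 0); offset now 1 = byte 0 bit 1; 39 bits remain
Read 2: bits[1:9] width=8 -> value=171 (bin 10101011); offset now 9 = byte 1 bit 1; 31 bits remain
Read 3: bits[9:11] width=2 -> value=0 (bin 00); offset now 11 = byte 1 bit 3; 29 bits remain
Read 4: bits[11:13] width=2 -> value=3 (bin 11); offset now 13 = byte 1 bit 5; 27 bits remain
Read 5: bits[13:22] width=9 -> value=151 (bin 010010111); offset now 22 = byte 2 bit 6; 18 bits remain

Answer: 18 1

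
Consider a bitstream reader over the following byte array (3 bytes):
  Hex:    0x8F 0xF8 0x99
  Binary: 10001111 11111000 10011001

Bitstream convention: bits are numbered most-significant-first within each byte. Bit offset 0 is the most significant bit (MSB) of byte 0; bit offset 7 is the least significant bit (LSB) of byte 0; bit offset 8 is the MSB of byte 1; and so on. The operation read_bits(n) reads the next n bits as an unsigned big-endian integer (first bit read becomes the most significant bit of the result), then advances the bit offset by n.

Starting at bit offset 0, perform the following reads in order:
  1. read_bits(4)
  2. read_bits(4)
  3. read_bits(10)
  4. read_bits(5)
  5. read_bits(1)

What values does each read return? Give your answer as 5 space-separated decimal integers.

Read 1: bits[0:4] width=4 -> value=8 (bin 1000); offset now 4 = byte 0 bit 4; 20 bits remain
Read 2: bits[4:8] width=4 -> value=15 (bin 1111); offset now 8 = byte 1 bit 0; 16 bits remain
Read 3: bits[8:18] width=10 -> value=994 (bin 1111100010); offset now 18 = byte 2 bit 2; 6 bits remain
Read 4: bits[18:23] width=5 -> value=12 (bin 01100); offset now 23 = byte 2 bit 7; 1 bits remain
Read 5: bits[23:24] width=1 -> value=1 (bin 1); offset now 24 = byte 3 bit 0; 0 bits remain

Answer: 8 15 994 12 1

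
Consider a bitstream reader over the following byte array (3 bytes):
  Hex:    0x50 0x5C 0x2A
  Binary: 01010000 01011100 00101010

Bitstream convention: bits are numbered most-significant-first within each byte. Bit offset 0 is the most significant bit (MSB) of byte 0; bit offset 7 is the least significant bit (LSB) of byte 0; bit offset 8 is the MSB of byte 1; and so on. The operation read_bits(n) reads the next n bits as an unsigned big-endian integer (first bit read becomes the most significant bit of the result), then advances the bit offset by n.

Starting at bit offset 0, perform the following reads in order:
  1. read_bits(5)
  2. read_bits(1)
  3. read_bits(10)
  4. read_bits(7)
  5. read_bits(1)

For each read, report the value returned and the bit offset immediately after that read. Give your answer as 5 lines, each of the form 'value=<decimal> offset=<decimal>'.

Read 1: bits[0:5] width=5 -> value=10 (bin 01010); offset now 5 = byte 0 bit 5; 19 bits remain
Read 2: bits[5:6] width=1 -> value=0 (bin 0); offset now 6 = byte 0 bit 6; 18 bits remain
Read 3: bits[6:16] width=10 -> value=92 (bin 0001011100); offset now 16 = byte 2 bit 0; 8 bits remain
Read 4: bits[16:23] width=7 -> value=21 (bin 0010101); offset now 23 = byte 2 bit 7; 1 bits remain
Read 5: bits[23:24] width=1 -> value=0 (bin 0); offset now 24 = byte 3 bit 0; 0 bits remain

Answer: value=10 offset=5
value=0 offset=6
value=92 offset=16
value=21 offset=23
value=0 offset=24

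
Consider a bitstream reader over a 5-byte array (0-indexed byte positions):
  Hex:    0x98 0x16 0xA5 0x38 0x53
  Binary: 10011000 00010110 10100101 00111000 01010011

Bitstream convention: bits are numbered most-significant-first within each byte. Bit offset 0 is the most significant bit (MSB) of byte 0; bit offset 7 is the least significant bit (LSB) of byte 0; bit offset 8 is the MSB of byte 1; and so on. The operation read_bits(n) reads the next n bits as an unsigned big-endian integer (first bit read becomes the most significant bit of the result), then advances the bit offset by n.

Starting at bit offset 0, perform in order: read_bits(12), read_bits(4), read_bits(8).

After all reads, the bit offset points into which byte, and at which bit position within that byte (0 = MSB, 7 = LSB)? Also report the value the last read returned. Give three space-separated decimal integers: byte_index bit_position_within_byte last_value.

Answer: 3 0 165

Derivation:
Read 1: bits[0:12] width=12 -> value=2433 (bin 100110000001); offset now 12 = byte 1 bit 4; 28 bits remain
Read 2: bits[12:16] width=4 -> value=6 (bin 0110); offset now 16 = byte 2 bit 0; 24 bits remain
Read 3: bits[16:24] width=8 -> value=165 (bin 10100101); offset now 24 = byte 3 bit 0; 16 bits remain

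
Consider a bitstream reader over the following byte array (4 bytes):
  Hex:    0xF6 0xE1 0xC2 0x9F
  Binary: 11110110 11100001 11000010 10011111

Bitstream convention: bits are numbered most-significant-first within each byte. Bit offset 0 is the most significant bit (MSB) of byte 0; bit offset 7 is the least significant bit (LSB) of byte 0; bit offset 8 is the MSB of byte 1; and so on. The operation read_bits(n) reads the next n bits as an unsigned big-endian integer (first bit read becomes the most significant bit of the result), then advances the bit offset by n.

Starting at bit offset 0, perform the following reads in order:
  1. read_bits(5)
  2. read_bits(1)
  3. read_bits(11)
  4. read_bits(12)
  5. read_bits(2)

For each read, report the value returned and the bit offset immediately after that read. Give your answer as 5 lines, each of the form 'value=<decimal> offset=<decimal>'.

Answer: value=30 offset=5
value=1 offset=6
value=1475 offset=17
value=2131 offset=29
value=3 offset=31

Derivation:
Read 1: bits[0:5] width=5 -> value=30 (bin 11110); offset now 5 = byte 0 bit 5; 27 bits remain
Read 2: bits[5:6] width=1 -> value=1 (bin 1); offset now 6 = byte 0 bit 6; 26 bits remain
Read 3: bits[6:17] width=11 -> value=1475 (bin 10111000011); offset now 17 = byte 2 bit 1; 15 bits remain
Read 4: bits[17:29] width=12 -> value=2131 (bin 100001010011); offset now 29 = byte 3 bit 5; 3 bits remain
Read 5: bits[29:31] width=2 -> value=3 (bin 11); offset now 31 = byte 3 bit 7; 1 bits remain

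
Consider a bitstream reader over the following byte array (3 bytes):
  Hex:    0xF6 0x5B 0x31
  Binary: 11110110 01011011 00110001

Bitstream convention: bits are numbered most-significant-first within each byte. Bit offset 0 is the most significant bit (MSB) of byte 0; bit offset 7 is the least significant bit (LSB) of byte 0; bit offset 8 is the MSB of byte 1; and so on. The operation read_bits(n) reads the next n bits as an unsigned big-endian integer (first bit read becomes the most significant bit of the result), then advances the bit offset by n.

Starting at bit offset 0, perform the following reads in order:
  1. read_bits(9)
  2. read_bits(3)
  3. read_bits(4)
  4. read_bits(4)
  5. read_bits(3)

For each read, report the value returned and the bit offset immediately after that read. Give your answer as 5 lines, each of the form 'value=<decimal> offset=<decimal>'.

Answer: value=492 offset=9
value=5 offset=12
value=11 offset=16
value=3 offset=20
value=0 offset=23

Derivation:
Read 1: bits[0:9] width=9 -> value=492 (bin 111101100); offset now 9 = byte 1 bit 1; 15 bits remain
Read 2: bits[9:12] width=3 -> value=5 (bin 101); offset now 12 = byte 1 bit 4; 12 bits remain
Read 3: bits[12:16] width=4 -> value=11 (bin 1011); offset now 16 = byte 2 bit 0; 8 bits remain
Read 4: bits[16:20] width=4 -> value=3 (bin 0011); offset now 20 = byte 2 bit 4; 4 bits remain
Read 5: bits[20:23] width=3 -> value=0 (bin 000); offset now 23 = byte 2 bit 7; 1 bits remain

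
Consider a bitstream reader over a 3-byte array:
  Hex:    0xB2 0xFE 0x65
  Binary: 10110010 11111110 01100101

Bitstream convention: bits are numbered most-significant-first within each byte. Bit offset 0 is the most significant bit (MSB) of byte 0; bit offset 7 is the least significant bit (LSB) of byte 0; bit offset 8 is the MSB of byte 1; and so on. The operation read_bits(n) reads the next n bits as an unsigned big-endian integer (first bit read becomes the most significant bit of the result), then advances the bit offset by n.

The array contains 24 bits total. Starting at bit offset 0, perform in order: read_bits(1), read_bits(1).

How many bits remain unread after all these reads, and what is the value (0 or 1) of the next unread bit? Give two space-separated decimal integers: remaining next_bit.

Answer: 22 1

Derivation:
Read 1: bits[0:1] width=1 -> value=1 (bin 1); offset now 1 = byte 0 bit 1; 23 bits remain
Read 2: bits[1:2] width=1 -> value=0 (bin 0); offset now 2 = byte 0 bit 2; 22 bits remain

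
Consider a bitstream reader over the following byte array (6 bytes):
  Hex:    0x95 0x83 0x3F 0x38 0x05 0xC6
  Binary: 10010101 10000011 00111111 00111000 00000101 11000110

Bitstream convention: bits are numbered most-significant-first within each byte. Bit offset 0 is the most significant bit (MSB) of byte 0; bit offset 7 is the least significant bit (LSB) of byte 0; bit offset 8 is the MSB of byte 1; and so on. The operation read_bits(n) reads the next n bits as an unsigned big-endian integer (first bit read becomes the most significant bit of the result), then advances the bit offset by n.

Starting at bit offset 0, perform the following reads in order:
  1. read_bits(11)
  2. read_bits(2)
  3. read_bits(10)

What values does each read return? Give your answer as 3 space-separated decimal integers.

Answer: 1196 0 415

Derivation:
Read 1: bits[0:11] width=11 -> value=1196 (bin 10010101100); offset now 11 = byte 1 bit 3; 37 bits remain
Read 2: bits[11:13] width=2 -> value=0 (bin 00); offset now 13 = byte 1 bit 5; 35 bits remain
Read 3: bits[13:23] width=10 -> value=415 (bin 0110011111); offset now 23 = byte 2 bit 7; 25 bits remain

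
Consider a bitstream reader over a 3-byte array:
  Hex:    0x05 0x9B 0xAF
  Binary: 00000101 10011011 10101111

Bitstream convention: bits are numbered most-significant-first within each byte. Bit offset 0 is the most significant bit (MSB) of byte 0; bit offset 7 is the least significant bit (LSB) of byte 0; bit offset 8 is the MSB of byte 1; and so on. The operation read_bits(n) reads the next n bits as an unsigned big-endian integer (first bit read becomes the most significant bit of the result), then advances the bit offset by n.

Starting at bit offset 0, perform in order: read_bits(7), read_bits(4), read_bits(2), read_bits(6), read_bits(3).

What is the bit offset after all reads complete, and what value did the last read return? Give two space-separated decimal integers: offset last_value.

Read 1: bits[0:7] width=7 -> value=2 (bin 0000010); offset now 7 = byte 0 bit 7; 17 bits remain
Read 2: bits[7:11] width=4 -> value=12 (bin 1100); offset now 11 = byte 1 bit 3; 13 bits remain
Read 3: bits[11:13] width=2 -> value=3 (bin 11); offset now 13 = byte 1 bit 5; 11 bits remain
Read 4: bits[13:19] width=6 -> value=29 (bin 011101); offset now 19 = byte 2 bit 3; 5 bits remain
Read 5: bits[19:22] width=3 -> value=3 (bin 011); offset now 22 = byte 2 bit 6; 2 bits remain

Answer: 22 3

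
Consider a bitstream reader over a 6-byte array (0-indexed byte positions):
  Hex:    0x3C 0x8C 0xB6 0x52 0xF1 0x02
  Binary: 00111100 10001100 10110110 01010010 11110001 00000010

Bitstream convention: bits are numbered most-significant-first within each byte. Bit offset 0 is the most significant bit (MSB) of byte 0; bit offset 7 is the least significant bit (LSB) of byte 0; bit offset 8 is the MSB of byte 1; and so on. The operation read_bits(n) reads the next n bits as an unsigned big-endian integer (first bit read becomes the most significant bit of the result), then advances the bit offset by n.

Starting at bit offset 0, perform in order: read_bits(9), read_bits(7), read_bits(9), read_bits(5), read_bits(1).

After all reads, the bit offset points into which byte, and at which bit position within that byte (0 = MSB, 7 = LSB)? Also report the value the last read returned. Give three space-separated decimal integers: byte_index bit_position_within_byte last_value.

Answer: 3 7 1

Derivation:
Read 1: bits[0:9] width=9 -> value=121 (bin 001111001); offset now 9 = byte 1 bit 1; 39 bits remain
Read 2: bits[9:16] width=7 -> value=12 (bin 0001100); offset now 16 = byte 2 bit 0; 32 bits remain
Read 3: bits[16:25] width=9 -> value=364 (bin 101101100); offset now 25 = byte 3 bit 1; 23 bits remain
Read 4: bits[25:30] width=5 -> value=20 (bin 10100); offset now 30 = byte 3 bit 6; 18 bits remain
Read 5: bits[30:31] width=1 -> value=1 (bin 1); offset now 31 = byte 3 bit 7; 17 bits remain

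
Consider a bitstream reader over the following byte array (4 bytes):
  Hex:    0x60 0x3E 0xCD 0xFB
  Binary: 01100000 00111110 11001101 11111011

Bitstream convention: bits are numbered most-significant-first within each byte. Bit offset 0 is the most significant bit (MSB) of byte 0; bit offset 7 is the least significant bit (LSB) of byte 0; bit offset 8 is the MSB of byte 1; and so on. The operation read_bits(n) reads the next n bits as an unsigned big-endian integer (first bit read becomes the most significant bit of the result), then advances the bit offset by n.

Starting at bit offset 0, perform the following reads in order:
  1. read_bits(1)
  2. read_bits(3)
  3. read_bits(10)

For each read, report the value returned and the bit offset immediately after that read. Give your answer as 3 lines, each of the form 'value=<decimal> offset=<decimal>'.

Read 1: bits[0:1] width=1 -> value=0 (bin 0); offset now 1 = byte 0 bit 1; 31 bits remain
Read 2: bits[1:4] width=3 -> value=6 (bin 110); offset now 4 = byte 0 bit 4; 28 bits remain
Read 3: bits[4:14] width=10 -> value=15 (bin 0000001111); offset now 14 = byte 1 bit 6; 18 bits remain

Answer: value=0 offset=1
value=6 offset=4
value=15 offset=14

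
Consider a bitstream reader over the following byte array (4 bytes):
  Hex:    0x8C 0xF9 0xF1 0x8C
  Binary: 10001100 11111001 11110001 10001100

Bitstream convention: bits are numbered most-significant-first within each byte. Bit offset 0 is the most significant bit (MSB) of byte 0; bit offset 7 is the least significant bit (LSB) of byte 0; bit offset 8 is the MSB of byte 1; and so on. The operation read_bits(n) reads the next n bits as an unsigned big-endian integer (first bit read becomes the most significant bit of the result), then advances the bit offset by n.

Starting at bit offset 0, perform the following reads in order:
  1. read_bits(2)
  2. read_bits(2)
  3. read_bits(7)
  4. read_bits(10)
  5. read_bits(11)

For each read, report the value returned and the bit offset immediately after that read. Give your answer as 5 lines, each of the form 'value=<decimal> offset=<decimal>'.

Answer: value=2 offset=2
value=0 offset=4
value=103 offset=11
value=830 offset=21
value=396 offset=32

Derivation:
Read 1: bits[0:2] width=2 -> value=2 (bin 10); offset now 2 = byte 0 bit 2; 30 bits remain
Read 2: bits[2:4] width=2 -> value=0 (bin 00); offset now 4 = byte 0 bit 4; 28 bits remain
Read 3: bits[4:11] width=7 -> value=103 (bin 1100111); offset now 11 = byte 1 bit 3; 21 bits remain
Read 4: bits[11:21] width=10 -> value=830 (bin 1100111110); offset now 21 = byte 2 bit 5; 11 bits remain
Read 5: bits[21:32] width=11 -> value=396 (bin 00110001100); offset now 32 = byte 4 bit 0; 0 bits remain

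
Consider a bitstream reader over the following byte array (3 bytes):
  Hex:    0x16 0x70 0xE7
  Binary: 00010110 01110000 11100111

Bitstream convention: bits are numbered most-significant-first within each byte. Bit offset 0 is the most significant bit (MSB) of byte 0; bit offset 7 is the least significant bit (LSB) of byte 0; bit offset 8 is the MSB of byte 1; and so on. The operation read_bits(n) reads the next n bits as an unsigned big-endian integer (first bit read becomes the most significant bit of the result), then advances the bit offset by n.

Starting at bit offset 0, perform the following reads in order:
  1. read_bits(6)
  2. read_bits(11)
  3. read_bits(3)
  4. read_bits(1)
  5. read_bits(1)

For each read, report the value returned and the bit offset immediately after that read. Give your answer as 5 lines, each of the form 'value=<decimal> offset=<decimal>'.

Read 1: bits[0:6] width=6 -> value=5 (bin 000101); offset now 6 = byte 0 bit 6; 18 bits remain
Read 2: bits[6:17] width=11 -> value=1249 (bin 10011100001); offset now 17 = byte 2 bit 1; 7 bits remain
Read 3: bits[17:20] width=3 -> value=6 (bin 110); offset now 20 = byte 2 bit 4; 4 bits remain
Read 4: bits[20:21] width=1 -> value=0 (bin 0); offset now 21 = byte 2 bit 5; 3 bits remain
Read 5: bits[21:22] width=1 -> value=1 (bin 1); offset now 22 = byte 2 bit 6; 2 bits remain

Answer: value=5 offset=6
value=1249 offset=17
value=6 offset=20
value=0 offset=21
value=1 offset=22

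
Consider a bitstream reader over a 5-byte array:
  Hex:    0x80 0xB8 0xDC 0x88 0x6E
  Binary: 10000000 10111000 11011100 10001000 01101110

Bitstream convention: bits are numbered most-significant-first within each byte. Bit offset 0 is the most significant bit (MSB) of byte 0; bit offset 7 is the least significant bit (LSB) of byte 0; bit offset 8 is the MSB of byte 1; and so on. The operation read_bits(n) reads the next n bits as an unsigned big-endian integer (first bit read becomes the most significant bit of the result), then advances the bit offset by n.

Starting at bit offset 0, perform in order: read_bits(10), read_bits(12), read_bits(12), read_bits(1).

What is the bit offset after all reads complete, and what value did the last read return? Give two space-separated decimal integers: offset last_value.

Answer: 35 1

Derivation:
Read 1: bits[0:10] width=10 -> value=514 (bin 1000000010); offset now 10 = byte 1 bit 2; 30 bits remain
Read 2: bits[10:22] width=12 -> value=3639 (bin 111000110111); offset now 22 = byte 2 bit 6; 18 bits remain
Read 3: bits[22:34] width=12 -> value=545 (bin 001000100001); offset now 34 = byte 4 bit 2; 6 bits remain
Read 4: bits[34:35] width=1 -> value=1 (bin 1); offset now 35 = byte 4 bit 3; 5 bits remain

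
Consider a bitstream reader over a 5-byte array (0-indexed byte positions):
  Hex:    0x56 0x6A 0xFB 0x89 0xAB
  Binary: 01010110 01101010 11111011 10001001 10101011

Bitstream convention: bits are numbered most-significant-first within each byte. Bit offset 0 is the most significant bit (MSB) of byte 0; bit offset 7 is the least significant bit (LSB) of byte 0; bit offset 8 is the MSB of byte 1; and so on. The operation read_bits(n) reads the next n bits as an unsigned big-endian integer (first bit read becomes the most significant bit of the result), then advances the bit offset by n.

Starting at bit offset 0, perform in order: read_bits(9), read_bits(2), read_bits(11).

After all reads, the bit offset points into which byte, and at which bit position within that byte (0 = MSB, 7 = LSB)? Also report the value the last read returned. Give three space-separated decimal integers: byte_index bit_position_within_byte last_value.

Answer: 2 6 702

Derivation:
Read 1: bits[0:9] width=9 -> value=172 (bin 010101100); offset now 9 = byte 1 bit 1; 31 bits remain
Read 2: bits[9:11] width=2 -> value=3 (bin 11); offset now 11 = byte 1 bit 3; 29 bits remain
Read 3: bits[11:22] width=11 -> value=702 (bin 01010111110); offset now 22 = byte 2 bit 6; 18 bits remain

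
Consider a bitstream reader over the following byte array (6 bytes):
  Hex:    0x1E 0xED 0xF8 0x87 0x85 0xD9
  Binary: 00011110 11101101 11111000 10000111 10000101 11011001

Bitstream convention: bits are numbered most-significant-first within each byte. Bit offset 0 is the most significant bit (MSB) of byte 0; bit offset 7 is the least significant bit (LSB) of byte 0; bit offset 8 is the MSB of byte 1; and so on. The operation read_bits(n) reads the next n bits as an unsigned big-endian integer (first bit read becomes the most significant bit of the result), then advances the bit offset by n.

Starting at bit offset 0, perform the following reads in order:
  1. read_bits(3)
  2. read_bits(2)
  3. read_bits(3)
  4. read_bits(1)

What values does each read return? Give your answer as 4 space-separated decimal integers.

Answer: 0 3 6 1

Derivation:
Read 1: bits[0:3] width=3 -> value=0 (bin 000); offset now 3 = byte 0 bit 3; 45 bits remain
Read 2: bits[3:5] width=2 -> value=3 (bin 11); offset now 5 = byte 0 bit 5; 43 bits remain
Read 3: bits[5:8] width=3 -> value=6 (bin 110); offset now 8 = byte 1 bit 0; 40 bits remain
Read 4: bits[8:9] width=1 -> value=1 (bin 1); offset now 9 = byte 1 bit 1; 39 bits remain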